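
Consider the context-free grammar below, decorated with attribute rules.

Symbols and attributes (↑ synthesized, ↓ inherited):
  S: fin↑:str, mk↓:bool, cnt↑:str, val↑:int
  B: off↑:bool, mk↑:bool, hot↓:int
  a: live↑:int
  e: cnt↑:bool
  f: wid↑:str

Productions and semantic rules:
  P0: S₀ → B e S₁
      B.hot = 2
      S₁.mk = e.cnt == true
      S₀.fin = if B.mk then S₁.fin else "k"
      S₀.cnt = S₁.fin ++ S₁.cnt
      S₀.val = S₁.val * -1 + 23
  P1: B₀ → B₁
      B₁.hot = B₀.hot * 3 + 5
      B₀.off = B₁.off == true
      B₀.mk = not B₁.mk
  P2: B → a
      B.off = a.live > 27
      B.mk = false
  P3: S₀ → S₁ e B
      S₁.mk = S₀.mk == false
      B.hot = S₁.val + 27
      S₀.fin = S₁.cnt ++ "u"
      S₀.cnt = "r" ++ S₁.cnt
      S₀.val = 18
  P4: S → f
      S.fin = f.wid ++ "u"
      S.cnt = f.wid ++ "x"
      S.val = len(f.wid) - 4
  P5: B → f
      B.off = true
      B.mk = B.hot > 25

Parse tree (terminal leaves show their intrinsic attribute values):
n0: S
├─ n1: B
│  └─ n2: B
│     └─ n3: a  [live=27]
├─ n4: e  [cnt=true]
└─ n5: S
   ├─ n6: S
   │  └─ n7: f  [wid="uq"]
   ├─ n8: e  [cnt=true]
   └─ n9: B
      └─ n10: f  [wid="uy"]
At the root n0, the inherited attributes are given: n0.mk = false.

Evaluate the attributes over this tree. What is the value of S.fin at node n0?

1. n0.mk = false  [given at root]
2. n1.hot = 2  [2]
3. n2.hot = 11  [B₀.hot * 3 + 5]
4. n3.live = 27  [terminal]
5. n2.off = false  [a.live > 27]
6. n2.mk = false  [false]
7. n1.off = false  [B₁.off == true]
8. n1.mk = true  [not B₁.mk]
9. n4.cnt = true  [terminal]
10. n5.mk = true  [e.cnt == true]
11. n6.mk = false  [S₀.mk == false]
12. n7.wid = "uq"  [terminal]
13. n6.fin = "uqu"  [f.wid ++ "u"]
14. n6.cnt = "uqx"  [f.wid ++ "x"]
15. n6.val = -2  [len(f.wid) - 4]
16. n8.cnt = true  [terminal]
17. n9.hot = 25  [S₁.val + 27]
18. n10.wid = "uy"  [terminal]
19. n9.off = true  [true]
20. n9.mk = false  [B.hot > 25]
21. n5.fin = "uqxu"  [S₁.cnt ++ "u"]
22. n5.cnt = "ruqx"  ["r" ++ S₁.cnt]
23. n5.val = 18  [18]
24. n0.fin = "uqxu"  [if B.mk then S₁.fin else "k"]
25. n0.cnt = "uqxuruqx"  [S₁.fin ++ S₁.cnt]
26. n0.val = 5  [S₁.val * -1 + 23]

"uqxu"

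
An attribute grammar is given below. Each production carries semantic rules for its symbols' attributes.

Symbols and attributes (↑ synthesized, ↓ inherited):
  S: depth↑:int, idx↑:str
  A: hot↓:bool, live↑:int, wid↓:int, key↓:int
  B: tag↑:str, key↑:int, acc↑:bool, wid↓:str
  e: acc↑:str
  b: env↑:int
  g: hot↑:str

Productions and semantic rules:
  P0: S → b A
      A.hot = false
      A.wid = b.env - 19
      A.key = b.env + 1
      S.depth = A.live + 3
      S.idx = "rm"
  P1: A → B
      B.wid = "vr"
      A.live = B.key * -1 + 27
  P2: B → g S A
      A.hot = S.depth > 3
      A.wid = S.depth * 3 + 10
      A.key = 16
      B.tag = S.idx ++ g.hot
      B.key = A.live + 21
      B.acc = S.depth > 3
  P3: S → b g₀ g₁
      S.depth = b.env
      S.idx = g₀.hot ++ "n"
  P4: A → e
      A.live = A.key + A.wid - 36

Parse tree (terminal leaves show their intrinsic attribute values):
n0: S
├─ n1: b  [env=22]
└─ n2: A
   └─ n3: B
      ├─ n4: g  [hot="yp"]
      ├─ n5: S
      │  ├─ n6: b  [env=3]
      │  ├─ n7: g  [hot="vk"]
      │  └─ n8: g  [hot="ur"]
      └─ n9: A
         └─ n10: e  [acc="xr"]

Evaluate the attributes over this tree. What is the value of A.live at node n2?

1. n1.env = 22  [terminal]
2. n2.hot = false  [false]
3. n2.wid = 3  [b.env - 19]
4. n2.key = 23  [b.env + 1]
5. n3.wid = "vr"  ["vr"]
6. n4.hot = "yp"  [terminal]
7. n6.env = 3  [terminal]
8. n7.hot = "vk"  [terminal]
9. n8.hot = "ur"  [terminal]
10. n5.depth = 3  [b.env]
11. n5.idx = "vkn"  [g₀.hot ++ "n"]
12. n9.hot = false  [S.depth > 3]
13. n9.wid = 19  [S.depth * 3 + 10]
14. n9.key = 16  [16]
15. n10.acc = "xr"  [terminal]
16. n9.live = -1  [A.key + A.wid - 36]
17. n3.tag = "vknyp"  [S.idx ++ g.hot]
18. n3.key = 20  [A.live + 21]
19. n3.acc = false  [S.depth > 3]
20. n2.live = 7  [B.key * -1 + 27]
21. n0.depth = 10  [A.live + 3]
22. n0.idx = "rm"  ["rm"]

7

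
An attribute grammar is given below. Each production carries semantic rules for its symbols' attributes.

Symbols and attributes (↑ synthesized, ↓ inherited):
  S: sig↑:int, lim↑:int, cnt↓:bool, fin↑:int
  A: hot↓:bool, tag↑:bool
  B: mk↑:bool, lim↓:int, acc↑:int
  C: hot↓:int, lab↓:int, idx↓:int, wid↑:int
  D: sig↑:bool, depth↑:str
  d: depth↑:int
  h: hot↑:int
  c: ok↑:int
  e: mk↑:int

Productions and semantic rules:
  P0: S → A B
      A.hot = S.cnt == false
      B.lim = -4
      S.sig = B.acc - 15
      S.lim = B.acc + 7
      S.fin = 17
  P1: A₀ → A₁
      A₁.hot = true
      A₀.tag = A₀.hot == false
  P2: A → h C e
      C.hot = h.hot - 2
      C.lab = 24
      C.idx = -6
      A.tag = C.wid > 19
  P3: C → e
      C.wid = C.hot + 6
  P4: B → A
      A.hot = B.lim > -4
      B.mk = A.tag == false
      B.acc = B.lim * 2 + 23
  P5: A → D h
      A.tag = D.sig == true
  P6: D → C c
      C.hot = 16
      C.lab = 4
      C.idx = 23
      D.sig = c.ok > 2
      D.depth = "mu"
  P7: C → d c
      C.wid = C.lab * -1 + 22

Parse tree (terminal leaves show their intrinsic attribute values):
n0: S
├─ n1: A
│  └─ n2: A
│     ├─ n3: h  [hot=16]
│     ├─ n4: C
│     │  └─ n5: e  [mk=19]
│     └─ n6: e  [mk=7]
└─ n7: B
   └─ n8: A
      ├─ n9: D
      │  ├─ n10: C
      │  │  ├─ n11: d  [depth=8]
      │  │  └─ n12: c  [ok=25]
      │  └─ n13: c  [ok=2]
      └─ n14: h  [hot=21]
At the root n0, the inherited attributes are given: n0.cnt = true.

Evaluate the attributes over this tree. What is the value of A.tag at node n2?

true

1. n0.cnt = true  [given at root]
2. n1.hot = false  [S.cnt == false]
3. n2.hot = true  [true]
4. n3.hot = 16  [terminal]
5. n4.hot = 14  [h.hot - 2]
6. n4.lab = 24  [24]
7. n4.idx = -6  [-6]
8. n5.mk = 19  [terminal]
9. n4.wid = 20  [C.hot + 6]
10. n6.mk = 7  [terminal]
11. n2.tag = true  [C.wid > 19]
12. n1.tag = true  [A₀.hot == false]
13. n7.lim = -4  [-4]
14. n8.hot = false  [B.lim > -4]
15. n10.hot = 16  [16]
16. n10.lab = 4  [4]
17. n10.idx = 23  [23]
18. n11.depth = 8  [terminal]
19. n12.ok = 25  [terminal]
20. n10.wid = 18  [C.lab * -1 + 22]
21. n13.ok = 2  [terminal]
22. n9.sig = false  [c.ok > 2]
23. n9.depth = "mu"  ["mu"]
24. n14.hot = 21  [terminal]
25. n8.tag = false  [D.sig == true]
26. n7.mk = true  [A.tag == false]
27. n7.acc = 15  [B.lim * 2 + 23]
28. n0.sig = 0  [B.acc - 15]
29. n0.lim = 22  [B.acc + 7]
30. n0.fin = 17  [17]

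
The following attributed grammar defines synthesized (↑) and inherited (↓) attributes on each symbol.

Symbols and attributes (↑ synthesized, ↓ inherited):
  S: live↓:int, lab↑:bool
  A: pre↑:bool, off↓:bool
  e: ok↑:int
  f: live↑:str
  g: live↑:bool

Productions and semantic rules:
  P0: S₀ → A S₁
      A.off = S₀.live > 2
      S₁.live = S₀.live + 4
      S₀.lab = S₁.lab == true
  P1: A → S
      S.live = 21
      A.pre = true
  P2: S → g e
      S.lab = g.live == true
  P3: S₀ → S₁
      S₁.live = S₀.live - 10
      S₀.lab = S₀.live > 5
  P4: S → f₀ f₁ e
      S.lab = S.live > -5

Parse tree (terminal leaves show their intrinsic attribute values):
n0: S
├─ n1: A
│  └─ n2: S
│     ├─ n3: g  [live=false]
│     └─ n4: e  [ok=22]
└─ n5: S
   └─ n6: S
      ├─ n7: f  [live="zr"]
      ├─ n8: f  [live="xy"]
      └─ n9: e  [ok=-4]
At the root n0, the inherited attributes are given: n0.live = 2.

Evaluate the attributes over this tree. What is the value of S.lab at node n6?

1. n0.live = 2  [given at root]
2. n1.off = false  [S₀.live > 2]
3. n2.live = 21  [21]
4. n3.live = false  [terminal]
5. n4.ok = 22  [terminal]
6. n2.lab = false  [g.live == true]
7. n1.pre = true  [true]
8. n5.live = 6  [S₀.live + 4]
9. n6.live = -4  [S₀.live - 10]
10. n7.live = "zr"  [terminal]
11. n8.live = "xy"  [terminal]
12. n9.ok = -4  [terminal]
13. n6.lab = true  [S.live > -5]
14. n5.lab = true  [S₀.live > 5]
15. n0.lab = true  [S₁.lab == true]

true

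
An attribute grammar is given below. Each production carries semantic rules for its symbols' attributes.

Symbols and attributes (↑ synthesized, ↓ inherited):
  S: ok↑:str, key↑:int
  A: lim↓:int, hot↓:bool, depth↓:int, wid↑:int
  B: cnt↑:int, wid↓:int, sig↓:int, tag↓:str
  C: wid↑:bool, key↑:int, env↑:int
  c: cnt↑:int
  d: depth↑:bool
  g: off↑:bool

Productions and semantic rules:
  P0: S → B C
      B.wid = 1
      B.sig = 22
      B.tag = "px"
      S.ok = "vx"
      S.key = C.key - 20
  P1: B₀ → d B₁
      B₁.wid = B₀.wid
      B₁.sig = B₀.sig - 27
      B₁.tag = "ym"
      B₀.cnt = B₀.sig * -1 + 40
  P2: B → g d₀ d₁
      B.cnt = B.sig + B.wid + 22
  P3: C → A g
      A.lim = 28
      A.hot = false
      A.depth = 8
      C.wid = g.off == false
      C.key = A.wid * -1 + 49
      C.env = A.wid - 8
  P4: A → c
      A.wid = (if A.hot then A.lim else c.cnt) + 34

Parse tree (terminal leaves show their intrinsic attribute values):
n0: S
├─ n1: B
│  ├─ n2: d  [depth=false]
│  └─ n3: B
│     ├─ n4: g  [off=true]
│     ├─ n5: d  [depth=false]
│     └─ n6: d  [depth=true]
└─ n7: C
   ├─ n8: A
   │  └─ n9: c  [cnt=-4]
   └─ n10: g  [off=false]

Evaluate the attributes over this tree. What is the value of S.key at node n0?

-1

1. n1.wid = 1  [1]
2. n1.sig = 22  [22]
3. n1.tag = "px"  ["px"]
4. n2.depth = false  [terminal]
5. n3.wid = 1  [B₀.wid]
6. n3.sig = -5  [B₀.sig - 27]
7. n3.tag = "ym"  ["ym"]
8. n4.off = true  [terminal]
9. n5.depth = false  [terminal]
10. n6.depth = true  [terminal]
11. n3.cnt = 18  [B.sig + B.wid + 22]
12. n1.cnt = 18  [B₀.sig * -1 + 40]
13. n8.lim = 28  [28]
14. n8.hot = false  [false]
15. n8.depth = 8  [8]
16. n9.cnt = -4  [terminal]
17. n8.wid = 30  [(if A.hot then A.lim else c.cnt) + 34]
18. n10.off = false  [terminal]
19. n7.wid = true  [g.off == false]
20. n7.key = 19  [A.wid * -1 + 49]
21. n7.env = 22  [A.wid - 8]
22. n0.ok = "vx"  ["vx"]
23. n0.key = -1  [C.key - 20]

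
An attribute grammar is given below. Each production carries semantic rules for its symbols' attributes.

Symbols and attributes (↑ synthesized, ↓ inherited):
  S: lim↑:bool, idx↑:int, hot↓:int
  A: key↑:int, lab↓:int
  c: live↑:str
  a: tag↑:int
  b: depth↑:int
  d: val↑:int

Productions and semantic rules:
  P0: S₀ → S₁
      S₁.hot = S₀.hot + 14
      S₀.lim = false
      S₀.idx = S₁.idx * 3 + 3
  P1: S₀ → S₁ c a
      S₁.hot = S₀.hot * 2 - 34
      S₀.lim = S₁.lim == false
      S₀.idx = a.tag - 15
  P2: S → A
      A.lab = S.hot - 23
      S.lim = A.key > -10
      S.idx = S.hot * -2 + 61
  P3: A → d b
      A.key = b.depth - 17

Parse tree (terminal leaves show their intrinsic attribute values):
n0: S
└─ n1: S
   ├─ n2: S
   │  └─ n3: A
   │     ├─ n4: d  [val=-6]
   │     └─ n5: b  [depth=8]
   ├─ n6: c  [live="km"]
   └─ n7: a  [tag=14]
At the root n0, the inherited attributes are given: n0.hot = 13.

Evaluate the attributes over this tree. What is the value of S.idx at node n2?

21

1. n0.hot = 13  [given at root]
2. n1.hot = 27  [S₀.hot + 14]
3. n2.hot = 20  [S₀.hot * 2 - 34]
4. n3.lab = -3  [S.hot - 23]
5. n4.val = -6  [terminal]
6. n5.depth = 8  [terminal]
7. n3.key = -9  [b.depth - 17]
8. n2.lim = true  [A.key > -10]
9. n2.idx = 21  [S.hot * -2 + 61]
10. n6.live = "km"  [terminal]
11. n7.tag = 14  [terminal]
12. n1.lim = false  [S₁.lim == false]
13. n1.idx = -1  [a.tag - 15]
14. n0.lim = false  [false]
15. n0.idx = 0  [S₁.idx * 3 + 3]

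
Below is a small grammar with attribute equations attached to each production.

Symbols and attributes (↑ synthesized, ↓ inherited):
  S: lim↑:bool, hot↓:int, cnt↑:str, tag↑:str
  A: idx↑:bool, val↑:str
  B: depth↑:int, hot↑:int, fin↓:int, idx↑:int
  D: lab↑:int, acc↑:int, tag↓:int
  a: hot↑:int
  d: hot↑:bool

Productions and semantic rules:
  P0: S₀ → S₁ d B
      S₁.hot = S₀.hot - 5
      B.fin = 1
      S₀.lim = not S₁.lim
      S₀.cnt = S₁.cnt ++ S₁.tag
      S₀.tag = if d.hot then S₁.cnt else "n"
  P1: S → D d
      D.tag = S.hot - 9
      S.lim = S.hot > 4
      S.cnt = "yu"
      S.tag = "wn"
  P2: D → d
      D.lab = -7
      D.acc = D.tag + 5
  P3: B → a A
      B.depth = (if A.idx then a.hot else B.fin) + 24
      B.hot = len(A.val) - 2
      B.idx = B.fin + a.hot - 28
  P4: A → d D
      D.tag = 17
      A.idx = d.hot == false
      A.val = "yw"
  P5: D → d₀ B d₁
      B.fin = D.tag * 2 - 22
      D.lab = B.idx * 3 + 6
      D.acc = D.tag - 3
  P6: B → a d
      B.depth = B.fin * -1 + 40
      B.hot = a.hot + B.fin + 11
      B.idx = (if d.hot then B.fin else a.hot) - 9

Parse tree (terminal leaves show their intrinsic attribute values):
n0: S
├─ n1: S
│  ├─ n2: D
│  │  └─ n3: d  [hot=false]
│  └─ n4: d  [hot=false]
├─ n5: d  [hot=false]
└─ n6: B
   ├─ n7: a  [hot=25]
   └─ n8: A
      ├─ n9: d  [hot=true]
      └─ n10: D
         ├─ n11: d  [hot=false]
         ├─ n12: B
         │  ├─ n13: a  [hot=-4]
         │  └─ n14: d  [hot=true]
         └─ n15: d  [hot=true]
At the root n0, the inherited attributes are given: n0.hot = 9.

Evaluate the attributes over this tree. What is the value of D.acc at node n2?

0

1. n0.hot = 9  [given at root]
2. n1.hot = 4  [S₀.hot - 5]
3. n2.tag = -5  [S.hot - 9]
4. n3.hot = false  [terminal]
5. n2.lab = -7  [-7]
6. n2.acc = 0  [D.tag + 5]
7. n4.hot = false  [terminal]
8. n1.lim = false  [S.hot > 4]
9. n1.cnt = "yu"  ["yu"]
10. n1.tag = "wn"  ["wn"]
11. n5.hot = false  [terminal]
12. n6.fin = 1  [1]
13. n7.hot = 25  [terminal]
14. n9.hot = true  [terminal]
15. n10.tag = 17  [17]
16. n11.hot = false  [terminal]
17. n12.fin = 12  [D.tag * 2 - 22]
18. n13.hot = -4  [terminal]
19. n14.hot = true  [terminal]
20. n12.depth = 28  [B.fin * -1 + 40]
21. n12.hot = 19  [a.hot + B.fin + 11]
22. n12.idx = 3  [(if d.hot then B.fin else a.hot) - 9]
23. n15.hot = true  [terminal]
24. n10.lab = 15  [B.idx * 3 + 6]
25. n10.acc = 14  [D.tag - 3]
26. n8.idx = false  [d.hot == false]
27. n8.val = "yw"  ["yw"]
28. n6.depth = 25  [(if A.idx then a.hot else B.fin) + 24]
29. n6.hot = 0  [len(A.val) - 2]
30. n6.idx = -2  [B.fin + a.hot - 28]
31. n0.lim = true  [not S₁.lim]
32. n0.cnt = "yuwn"  [S₁.cnt ++ S₁.tag]
33. n0.tag = "n"  [if d.hot then S₁.cnt else "n"]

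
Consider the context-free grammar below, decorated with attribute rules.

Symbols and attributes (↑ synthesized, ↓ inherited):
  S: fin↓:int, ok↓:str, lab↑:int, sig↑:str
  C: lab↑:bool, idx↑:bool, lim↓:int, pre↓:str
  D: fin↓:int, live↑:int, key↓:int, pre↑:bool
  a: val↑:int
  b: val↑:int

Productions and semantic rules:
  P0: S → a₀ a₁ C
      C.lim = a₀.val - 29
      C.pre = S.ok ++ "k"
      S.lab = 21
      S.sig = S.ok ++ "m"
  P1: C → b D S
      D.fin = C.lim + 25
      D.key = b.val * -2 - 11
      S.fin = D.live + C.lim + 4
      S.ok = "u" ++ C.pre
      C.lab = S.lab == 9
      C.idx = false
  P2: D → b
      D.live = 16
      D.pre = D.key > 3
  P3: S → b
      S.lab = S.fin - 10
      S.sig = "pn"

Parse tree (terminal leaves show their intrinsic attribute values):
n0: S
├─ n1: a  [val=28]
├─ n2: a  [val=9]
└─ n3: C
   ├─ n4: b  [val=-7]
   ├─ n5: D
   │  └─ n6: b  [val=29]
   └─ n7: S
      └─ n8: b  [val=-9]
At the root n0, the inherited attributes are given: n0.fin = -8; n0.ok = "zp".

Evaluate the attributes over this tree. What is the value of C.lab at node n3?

true

1. n0.fin = -8  [given at root]
2. n0.ok = "zp"  [given at root]
3. n1.val = 28  [terminal]
4. n2.val = 9  [terminal]
5. n3.lim = -1  [a₀.val - 29]
6. n3.pre = "zpk"  [S.ok ++ "k"]
7. n4.val = -7  [terminal]
8. n5.fin = 24  [C.lim + 25]
9. n5.key = 3  [b.val * -2 - 11]
10. n6.val = 29  [terminal]
11. n5.live = 16  [16]
12. n5.pre = false  [D.key > 3]
13. n7.fin = 19  [D.live + C.lim + 4]
14. n7.ok = "uzpk"  ["u" ++ C.pre]
15. n8.val = -9  [terminal]
16. n7.lab = 9  [S.fin - 10]
17. n7.sig = "pn"  ["pn"]
18. n3.lab = true  [S.lab == 9]
19. n3.idx = false  [false]
20. n0.lab = 21  [21]
21. n0.sig = "zpm"  [S.ok ++ "m"]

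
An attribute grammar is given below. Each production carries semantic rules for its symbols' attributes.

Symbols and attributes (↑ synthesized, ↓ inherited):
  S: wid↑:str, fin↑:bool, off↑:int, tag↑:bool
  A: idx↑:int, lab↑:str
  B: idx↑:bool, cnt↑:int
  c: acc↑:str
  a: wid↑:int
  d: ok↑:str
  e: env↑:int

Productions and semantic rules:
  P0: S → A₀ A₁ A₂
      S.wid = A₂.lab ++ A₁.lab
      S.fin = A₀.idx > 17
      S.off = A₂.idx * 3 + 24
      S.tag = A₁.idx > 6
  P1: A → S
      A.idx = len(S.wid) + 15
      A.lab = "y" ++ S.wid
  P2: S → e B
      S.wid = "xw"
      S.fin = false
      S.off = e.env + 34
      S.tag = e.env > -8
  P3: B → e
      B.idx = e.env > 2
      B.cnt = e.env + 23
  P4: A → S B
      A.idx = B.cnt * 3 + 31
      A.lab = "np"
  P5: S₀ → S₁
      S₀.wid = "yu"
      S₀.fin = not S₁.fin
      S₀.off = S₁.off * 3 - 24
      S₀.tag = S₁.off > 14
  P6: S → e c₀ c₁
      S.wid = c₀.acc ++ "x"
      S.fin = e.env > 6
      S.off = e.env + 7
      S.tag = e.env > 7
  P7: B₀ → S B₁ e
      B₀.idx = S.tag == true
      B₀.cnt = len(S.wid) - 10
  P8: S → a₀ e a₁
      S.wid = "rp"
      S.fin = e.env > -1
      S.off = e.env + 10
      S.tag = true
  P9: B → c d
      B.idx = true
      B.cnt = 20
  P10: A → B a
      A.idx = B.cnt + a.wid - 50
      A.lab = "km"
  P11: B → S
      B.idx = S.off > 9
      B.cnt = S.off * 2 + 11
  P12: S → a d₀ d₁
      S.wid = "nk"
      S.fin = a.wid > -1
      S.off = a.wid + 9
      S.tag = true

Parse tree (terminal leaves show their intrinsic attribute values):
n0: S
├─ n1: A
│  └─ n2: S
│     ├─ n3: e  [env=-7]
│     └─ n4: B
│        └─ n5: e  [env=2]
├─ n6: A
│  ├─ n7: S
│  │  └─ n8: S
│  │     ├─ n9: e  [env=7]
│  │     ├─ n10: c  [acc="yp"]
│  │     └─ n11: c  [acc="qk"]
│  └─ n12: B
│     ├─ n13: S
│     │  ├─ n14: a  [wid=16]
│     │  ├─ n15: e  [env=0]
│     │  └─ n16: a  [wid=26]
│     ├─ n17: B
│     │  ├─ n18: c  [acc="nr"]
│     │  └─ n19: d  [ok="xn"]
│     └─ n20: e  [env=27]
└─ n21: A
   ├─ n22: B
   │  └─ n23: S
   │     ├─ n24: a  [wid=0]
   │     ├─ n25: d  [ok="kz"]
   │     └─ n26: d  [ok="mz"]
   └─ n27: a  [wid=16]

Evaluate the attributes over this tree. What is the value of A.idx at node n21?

1. n3.env = -7  [terminal]
2. n5.env = 2  [terminal]
3. n4.idx = false  [e.env > 2]
4. n4.cnt = 25  [e.env + 23]
5. n2.wid = "xw"  ["xw"]
6. n2.fin = false  [false]
7. n2.off = 27  [e.env + 34]
8. n2.tag = true  [e.env > -8]
9. n1.idx = 17  [len(S.wid) + 15]
10. n1.lab = "yxw"  ["y" ++ S.wid]
11. n9.env = 7  [terminal]
12. n10.acc = "yp"  [terminal]
13. n11.acc = "qk"  [terminal]
14. n8.wid = "ypx"  [c₀.acc ++ "x"]
15. n8.fin = true  [e.env > 6]
16. n8.off = 14  [e.env + 7]
17. n8.tag = false  [e.env > 7]
18. n7.wid = "yu"  ["yu"]
19. n7.fin = false  [not S₁.fin]
20. n7.off = 18  [S₁.off * 3 - 24]
21. n7.tag = false  [S₁.off > 14]
22. n14.wid = 16  [terminal]
23. n15.env = 0  [terminal]
24. n16.wid = 26  [terminal]
25. n13.wid = "rp"  ["rp"]
26. n13.fin = true  [e.env > -1]
27. n13.off = 10  [e.env + 10]
28. n13.tag = true  [true]
29. n18.acc = "nr"  [terminal]
30. n19.ok = "xn"  [terminal]
31. n17.idx = true  [true]
32. n17.cnt = 20  [20]
33. n20.env = 27  [terminal]
34. n12.idx = true  [S.tag == true]
35. n12.cnt = -8  [len(S.wid) - 10]
36. n6.idx = 7  [B.cnt * 3 + 31]
37. n6.lab = "np"  ["np"]
38. n24.wid = 0  [terminal]
39. n25.ok = "kz"  [terminal]
40. n26.ok = "mz"  [terminal]
41. n23.wid = "nk"  ["nk"]
42. n23.fin = true  [a.wid > -1]
43. n23.off = 9  [a.wid + 9]
44. n23.tag = true  [true]
45. n22.idx = false  [S.off > 9]
46. n22.cnt = 29  [S.off * 2 + 11]
47. n27.wid = 16  [terminal]
48. n21.idx = -5  [B.cnt + a.wid - 50]
49. n21.lab = "km"  ["km"]
50. n0.wid = "kmnp"  [A₂.lab ++ A₁.lab]
51. n0.fin = false  [A₀.idx > 17]
52. n0.off = 9  [A₂.idx * 3 + 24]
53. n0.tag = true  [A₁.idx > 6]

-5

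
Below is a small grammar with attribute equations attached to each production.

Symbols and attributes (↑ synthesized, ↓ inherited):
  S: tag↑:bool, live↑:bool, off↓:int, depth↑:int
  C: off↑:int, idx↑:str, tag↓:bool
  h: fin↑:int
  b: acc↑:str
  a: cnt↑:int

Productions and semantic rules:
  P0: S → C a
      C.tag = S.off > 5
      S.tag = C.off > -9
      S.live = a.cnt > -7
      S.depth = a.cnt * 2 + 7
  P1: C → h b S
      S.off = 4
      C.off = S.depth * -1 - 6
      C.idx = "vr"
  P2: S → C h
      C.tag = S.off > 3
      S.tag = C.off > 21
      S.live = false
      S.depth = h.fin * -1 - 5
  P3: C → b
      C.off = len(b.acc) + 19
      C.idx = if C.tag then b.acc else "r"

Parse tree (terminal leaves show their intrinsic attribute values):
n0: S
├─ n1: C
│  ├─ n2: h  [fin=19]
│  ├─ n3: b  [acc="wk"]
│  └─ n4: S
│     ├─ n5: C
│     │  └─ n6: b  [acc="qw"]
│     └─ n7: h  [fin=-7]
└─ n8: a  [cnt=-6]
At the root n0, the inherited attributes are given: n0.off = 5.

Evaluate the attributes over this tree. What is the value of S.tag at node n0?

true

1. n0.off = 5  [given at root]
2. n1.tag = false  [S.off > 5]
3. n2.fin = 19  [terminal]
4. n3.acc = "wk"  [terminal]
5. n4.off = 4  [4]
6. n5.tag = true  [S.off > 3]
7. n6.acc = "qw"  [terminal]
8. n5.off = 21  [len(b.acc) + 19]
9. n5.idx = "qw"  [if C.tag then b.acc else "r"]
10. n7.fin = -7  [terminal]
11. n4.tag = false  [C.off > 21]
12. n4.live = false  [false]
13. n4.depth = 2  [h.fin * -1 - 5]
14. n1.off = -8  [S.depth * -1 - 6]
15. n1.idx = "vr"  ["vr"]
16. n8.cnt = -6  [terminal]
17. n0.tag = true  [C.off > -9]
18. n0.live = true  [a.cnt > -7]
19. n0.depth = -5  [a.cnt * 2 + 7]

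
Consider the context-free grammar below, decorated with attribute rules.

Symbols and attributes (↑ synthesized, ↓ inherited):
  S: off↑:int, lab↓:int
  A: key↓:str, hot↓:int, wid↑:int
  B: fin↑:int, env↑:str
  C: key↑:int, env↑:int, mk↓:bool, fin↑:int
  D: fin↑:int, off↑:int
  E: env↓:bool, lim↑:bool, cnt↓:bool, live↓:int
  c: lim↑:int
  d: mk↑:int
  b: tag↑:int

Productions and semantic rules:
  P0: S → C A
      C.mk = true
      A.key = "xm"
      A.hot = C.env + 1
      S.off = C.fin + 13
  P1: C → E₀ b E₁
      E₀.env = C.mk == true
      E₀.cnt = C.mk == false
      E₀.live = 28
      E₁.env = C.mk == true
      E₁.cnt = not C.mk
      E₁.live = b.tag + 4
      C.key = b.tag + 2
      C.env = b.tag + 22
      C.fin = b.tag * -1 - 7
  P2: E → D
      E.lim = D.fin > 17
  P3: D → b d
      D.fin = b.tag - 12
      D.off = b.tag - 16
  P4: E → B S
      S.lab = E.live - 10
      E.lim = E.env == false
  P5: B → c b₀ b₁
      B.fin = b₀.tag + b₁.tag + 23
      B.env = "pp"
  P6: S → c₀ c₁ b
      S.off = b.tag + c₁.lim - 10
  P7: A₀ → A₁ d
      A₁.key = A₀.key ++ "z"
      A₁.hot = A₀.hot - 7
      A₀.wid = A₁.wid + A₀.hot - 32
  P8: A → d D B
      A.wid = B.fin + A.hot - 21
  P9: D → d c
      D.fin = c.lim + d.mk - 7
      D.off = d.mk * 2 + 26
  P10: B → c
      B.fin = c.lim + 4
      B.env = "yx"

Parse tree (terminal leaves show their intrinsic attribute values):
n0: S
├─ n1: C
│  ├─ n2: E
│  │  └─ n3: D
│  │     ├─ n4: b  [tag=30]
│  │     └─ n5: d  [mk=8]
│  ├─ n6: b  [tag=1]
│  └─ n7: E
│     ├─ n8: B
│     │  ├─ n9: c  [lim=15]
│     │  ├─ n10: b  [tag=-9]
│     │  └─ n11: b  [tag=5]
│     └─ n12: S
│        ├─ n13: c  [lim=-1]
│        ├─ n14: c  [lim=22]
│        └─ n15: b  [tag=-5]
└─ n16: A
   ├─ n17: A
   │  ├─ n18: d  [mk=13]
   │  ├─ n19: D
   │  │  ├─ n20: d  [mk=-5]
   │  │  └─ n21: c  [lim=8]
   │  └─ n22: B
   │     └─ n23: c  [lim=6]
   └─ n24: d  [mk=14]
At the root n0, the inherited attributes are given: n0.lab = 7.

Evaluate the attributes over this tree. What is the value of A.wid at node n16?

1. n0.lab = 7  [given at root]
2. n1.mk = true  [true]
3. n2.env = true  [C.mk == true]
4. n2.cnt = false  [C.mk == false]
5. n2.live = 28  [28]
6. n4.tag = 30  [terminal]
7. n5.mk = 8  [terminal]
8. n3.fin = 18  [b.tag - 12]
9. n3.off = 14  [b.tag - 16]
10. n2.lim = true  [D.fin > 17]
11. n6.tag = 1  [terminal]
12. n7.env = true  [C.mk == true]
13. n7.cnt = false  [not C.mk]
14. n7.live = 5  [b.tag + 4]
15. n9.lim = 15  [terminal]
16. n10.tag = -9  [terminal]
17. n11.tag = 5  [terminal]
18. n8.fin = 19  [b₀.tag + b₁.tag + 23]
19. n8.env = "pp"  ["pp"]
20. n12.lab = -5  [E.live - 10]
21. n13.lim = -1  [terminal]
22. n14.lim = 22  [terminal]
23. n15.tag = -5  [terminal]
24. n12.off = 7  [b.tag + c₁.lim - 10]
25. n7.lim = false  [E.env == false]
26. n1.key = 3  [b.tag + 2]
27. n1.env = 23  [b.tag + 22]
28. n1.fin = -8  [b.tag * -1 - 7]
29. n16.key = "xm"  ["xm"]
30. n16.hot = 24  [C.env + 1]
31. n17.key = "xmz"  [A₀.key ++ "z"]
32. n17.hot = 17  [A₀.hot - 7]
33. n18.mk = 13  [terminal]
34. n20.mk = -5  [terminal]
35. n21.lim = 8  [terminal]
36. n19.fin = -4  [c.lim + d.mk - 7]
37. n19.off = 16  [d.mk * 2 + 26]
38. n23.lim = 6  [terminal]
39. n22.fin = 10  [c.lim + 4]
40. n22.env = "yx"  ["yx"]
41. n17.wid = 6  [B.fin + A.hot - 21]
42. n24.mk = 14  [terminal]
43. n16.wid = -2  [A₁.wid + A₀.hot - 32]
44. n0.off = 5  [C.fin + 13]

-2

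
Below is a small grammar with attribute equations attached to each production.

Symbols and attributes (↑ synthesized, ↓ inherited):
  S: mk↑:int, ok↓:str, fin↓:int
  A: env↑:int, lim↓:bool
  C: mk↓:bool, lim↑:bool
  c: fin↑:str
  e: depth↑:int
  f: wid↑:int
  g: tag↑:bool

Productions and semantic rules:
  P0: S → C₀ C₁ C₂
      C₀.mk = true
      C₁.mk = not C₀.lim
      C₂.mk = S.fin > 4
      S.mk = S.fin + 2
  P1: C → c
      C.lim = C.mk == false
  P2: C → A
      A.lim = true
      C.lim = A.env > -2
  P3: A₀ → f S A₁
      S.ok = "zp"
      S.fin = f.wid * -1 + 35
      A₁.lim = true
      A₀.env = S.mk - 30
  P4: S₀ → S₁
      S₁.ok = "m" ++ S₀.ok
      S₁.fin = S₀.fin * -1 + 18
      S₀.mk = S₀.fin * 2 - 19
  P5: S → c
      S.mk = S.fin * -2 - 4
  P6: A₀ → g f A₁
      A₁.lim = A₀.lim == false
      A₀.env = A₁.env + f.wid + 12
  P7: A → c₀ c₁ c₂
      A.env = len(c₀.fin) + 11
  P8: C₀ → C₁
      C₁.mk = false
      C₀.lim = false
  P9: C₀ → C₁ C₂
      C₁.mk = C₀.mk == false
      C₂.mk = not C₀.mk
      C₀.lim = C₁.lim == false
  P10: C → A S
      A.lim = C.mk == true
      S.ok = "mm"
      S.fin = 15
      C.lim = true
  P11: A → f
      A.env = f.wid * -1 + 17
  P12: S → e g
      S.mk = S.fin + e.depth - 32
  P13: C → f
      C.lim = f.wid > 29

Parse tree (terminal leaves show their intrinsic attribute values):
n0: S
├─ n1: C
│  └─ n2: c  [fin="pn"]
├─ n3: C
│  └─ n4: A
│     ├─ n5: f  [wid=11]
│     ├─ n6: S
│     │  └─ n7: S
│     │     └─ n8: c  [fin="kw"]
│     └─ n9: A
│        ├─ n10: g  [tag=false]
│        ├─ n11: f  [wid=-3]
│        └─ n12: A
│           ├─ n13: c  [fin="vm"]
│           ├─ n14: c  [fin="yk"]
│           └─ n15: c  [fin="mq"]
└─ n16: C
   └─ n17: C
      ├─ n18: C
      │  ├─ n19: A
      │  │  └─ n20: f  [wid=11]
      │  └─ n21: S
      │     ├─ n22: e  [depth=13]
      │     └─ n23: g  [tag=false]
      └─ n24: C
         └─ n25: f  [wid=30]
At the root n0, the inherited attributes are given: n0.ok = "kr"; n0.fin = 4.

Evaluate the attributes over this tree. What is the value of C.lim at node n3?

1. n0.ok = "kr"  [given at root]
2. n0.fin = 4  [given at root]
3. n1.mk = true  [true]
4. n2.fin = "pn"  [terminal]
5. n1.lim = false  [C.mk == false]
6. n3.mk = true  [not C₀.lim]
7. n4.lim = true  [true]
8. n5.wid = 11  [terminal]
9. n6.ok = "zp"  ["zp"]
10. n6.fin = 24  [f.wid * -1 + 35]
11. n7.ok = "mzp"  ["m" ++ S₀.ok]
12. n7.fin = -6  [S₀.fin * -1 + 18]
13. n8.fin = "kw"  [terminal]
14. n7.mk = 8  [S.fin * -2 - 4]
15. n6.mk = 29  [S₀.fin * 2 - 19]
16. n9.lim = true  [true]
17. n10.tag = false  [terminal]
18. n11.wid = -3  [terminal]
19. n12.lim = false  [A₀.lim == false]
20. n13.fin = "vm"  [terminal]
21. n14.fin = "yk"  [terminal]
22. n15.fin = "mq"  [terminal]
23. n12.env = 13  [len(c₀.fin) + 11]
24. n9.env = 22  [A₁.env + f.wid + 12]
25. n4.env = -1  [S.mk - 30]
26. n3.lim = true  [A.env > -2]
27. n16.mk = false  [S.fin > 4]
28. n17.mk = false  [false]
29. n18.mk = true  [C₀.mk == false]
30. n19.lim = true  [C.mk == true]
31. n20.wid = 11  [terminal]
32. n19.env = 6  [f.wid * -1 + 17]
33. n21.ok = "mm"  ["mm"]
34. n21.fin = 15  [15]
35. n22.depth = 13  [terminal]
36. n23.tag = false  [terminal]
37. n21.mk = -4  [S.fin + e.depth - 32]
38. n18.lim = true  [true]
39. n24.mk = true  [not C₀.mk]
40. n25.wid = 30  [terminal]
41. n24.lim = true  [f.wid > 29]
42. n17.lim = false  [C₁.lim == false]
43. n16.lim = false  [false]
44. n0.mk = 6  [S.fin + 2]

true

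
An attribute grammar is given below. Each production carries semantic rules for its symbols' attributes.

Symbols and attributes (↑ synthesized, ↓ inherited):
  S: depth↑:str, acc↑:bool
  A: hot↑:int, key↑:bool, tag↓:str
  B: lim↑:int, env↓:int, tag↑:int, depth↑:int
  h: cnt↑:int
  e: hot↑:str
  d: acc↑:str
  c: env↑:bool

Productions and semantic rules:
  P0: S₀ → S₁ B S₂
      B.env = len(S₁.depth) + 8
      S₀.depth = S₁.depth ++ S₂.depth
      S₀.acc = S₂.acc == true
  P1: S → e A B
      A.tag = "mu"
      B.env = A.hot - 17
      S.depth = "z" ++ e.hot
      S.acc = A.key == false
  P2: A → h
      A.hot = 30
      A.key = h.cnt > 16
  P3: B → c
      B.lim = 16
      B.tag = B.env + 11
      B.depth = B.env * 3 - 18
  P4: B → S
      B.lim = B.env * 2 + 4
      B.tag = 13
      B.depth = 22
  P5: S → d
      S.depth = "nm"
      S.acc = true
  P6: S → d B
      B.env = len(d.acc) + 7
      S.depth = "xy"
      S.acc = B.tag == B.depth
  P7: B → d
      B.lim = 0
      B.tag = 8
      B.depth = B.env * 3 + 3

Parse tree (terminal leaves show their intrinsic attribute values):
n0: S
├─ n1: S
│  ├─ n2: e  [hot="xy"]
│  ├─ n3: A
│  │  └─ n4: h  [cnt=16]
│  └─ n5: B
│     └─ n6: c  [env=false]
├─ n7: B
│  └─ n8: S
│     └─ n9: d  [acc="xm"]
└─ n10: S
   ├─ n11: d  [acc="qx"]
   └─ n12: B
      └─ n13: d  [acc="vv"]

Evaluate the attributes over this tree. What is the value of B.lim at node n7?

26

1. n2.hot = "xy"  [terminal]
2. n3.tag = "mu"  ["mu"]
3. n4.cnt = 16  [terminal]
4. n3.hot = 30  [30]
5. n3.key = false  [h.cnt > 16]
6. n5.env = 13  [A.hot - 17]
7. n6.env = false  [terminal]
8. n5.lim = 16  [16]
9. n5.tag = 24  [B.env + 11]
10. n5.depth = 21  [B.env * 3 - 18]
11. n1.depth = "zxy"  ["z" ++ e.hot]
12. n1.acc = true  [A.key == false]
13. n7.env = 11  [len(S₁.depth) + 8]
14. n9.acc = "xm"  [terminal]
15. n8.depth = "nm"  ["nm"]
16. n8.acc = true  [true]
17. n7.lim = 26  [B.env * 2 + 4]
18. n7.tag = 13  [13]
19. n7.depth = 22  [22]
20. n11.acc = "qx"  [terminal]
21. n12.env = 9  [len(d.acc) + 7]
22. n13.acc = "vv"  [terminal]
23. n12.lim = 0  [0]
24. n12.tag = 8  [8]
25. n12.depth = 30  [B.env * 3 + 3]
26. n10.depth = "xy"  ["xy"]
27. n10.acc = false  [B.tag == B.depth]
28. n0.depth = "zxyxy"  [S₁.depth ++ S₂.depth]
29. n0.acc = false  [S₂.acc == true]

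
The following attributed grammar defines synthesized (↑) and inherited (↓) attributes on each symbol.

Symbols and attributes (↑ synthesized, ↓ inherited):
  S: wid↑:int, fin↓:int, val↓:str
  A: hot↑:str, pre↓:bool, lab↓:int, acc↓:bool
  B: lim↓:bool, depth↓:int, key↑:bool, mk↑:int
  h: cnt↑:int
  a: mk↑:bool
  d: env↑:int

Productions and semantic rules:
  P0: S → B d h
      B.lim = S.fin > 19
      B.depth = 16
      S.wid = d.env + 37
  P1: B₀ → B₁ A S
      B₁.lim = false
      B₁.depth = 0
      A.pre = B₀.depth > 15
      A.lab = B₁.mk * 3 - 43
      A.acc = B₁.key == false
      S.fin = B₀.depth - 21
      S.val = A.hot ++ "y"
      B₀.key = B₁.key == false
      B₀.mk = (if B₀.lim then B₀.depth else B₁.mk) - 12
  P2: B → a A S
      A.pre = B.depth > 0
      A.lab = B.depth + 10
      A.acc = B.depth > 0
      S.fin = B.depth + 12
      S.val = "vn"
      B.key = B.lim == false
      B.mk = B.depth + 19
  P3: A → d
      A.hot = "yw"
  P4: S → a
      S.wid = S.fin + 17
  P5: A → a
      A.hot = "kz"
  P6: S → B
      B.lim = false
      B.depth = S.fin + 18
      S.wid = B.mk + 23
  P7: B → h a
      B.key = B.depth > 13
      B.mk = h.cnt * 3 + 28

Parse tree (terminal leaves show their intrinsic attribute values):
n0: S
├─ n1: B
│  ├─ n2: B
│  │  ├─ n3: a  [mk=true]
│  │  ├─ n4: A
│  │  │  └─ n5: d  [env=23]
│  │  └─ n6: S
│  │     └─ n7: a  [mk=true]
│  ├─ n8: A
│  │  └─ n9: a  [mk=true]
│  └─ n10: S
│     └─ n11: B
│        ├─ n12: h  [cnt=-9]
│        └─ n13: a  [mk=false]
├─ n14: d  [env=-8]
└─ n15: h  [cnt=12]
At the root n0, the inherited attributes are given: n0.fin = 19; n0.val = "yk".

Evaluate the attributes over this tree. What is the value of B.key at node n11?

1. n0.fin = 19  [given at root]
2. n0.val = "yk"  [given at root]
3. n1.lim = false  [S.fin > 19]
4. n1.depth = 16  [16]
5. n2.lim = false  [false]
6. n2.depth = 0  [0]
7. n3.mk = true  [terminal]
8. n4.pre = false  [B.depth > 0]
9. n4.lab = 10  [B.depth + 10]
10. n4.acc = false  [B.depth > 0]
11. n5.env = 23  [terminal]
12. n4.hot = "yw"  ["yw"]
13. n6.fin = 12  [B.depth + 12]
14. n6.val = "vn"  ["vn"]
15. n7.mk = true  [terminal]
16. n6.wid = 29  [S.fin + 17]
17. n2.key = true  [B.lim == false]
18. n2.mk = 19  [B.depth + 19]
19. n8.pre = true  [B₀.depth > 15]
20. n8.lab = 14  [B₁.mk * 3 - 43]
21. n8.acc = false  [B₁.key == false]
22. n9.mk = true  [terminal]
23. n8.hot = "kz"  ["kz"]
24. n10.fin = -5  [B₀.depth - 21]
25. n10.val = "kzy"  [A.hot ++ "y"]
26. n11.lim = false  [false]
27. n11.depth = 13  [S.fin + 18]
28. n12.cnt = -9  [terminal]
29. n13.mk = false  [terminal]
30. n11.key = false  [B.depth > 13]
31. n11.mk = 1  [h.cnt * 3 + 28]
32. n10.wid = 24  [B.mk + 23]
33. n1.key = false  [B₁.key == false]
34. n1.mk = 7  [(if B₀.lim then B₀.depth else B₁.mk) - 12]
35. n14.env = -8  [terminal]
36. n15.cnt = 12  [terminal]
37. n0.wid = 29  [d.env + 37]

false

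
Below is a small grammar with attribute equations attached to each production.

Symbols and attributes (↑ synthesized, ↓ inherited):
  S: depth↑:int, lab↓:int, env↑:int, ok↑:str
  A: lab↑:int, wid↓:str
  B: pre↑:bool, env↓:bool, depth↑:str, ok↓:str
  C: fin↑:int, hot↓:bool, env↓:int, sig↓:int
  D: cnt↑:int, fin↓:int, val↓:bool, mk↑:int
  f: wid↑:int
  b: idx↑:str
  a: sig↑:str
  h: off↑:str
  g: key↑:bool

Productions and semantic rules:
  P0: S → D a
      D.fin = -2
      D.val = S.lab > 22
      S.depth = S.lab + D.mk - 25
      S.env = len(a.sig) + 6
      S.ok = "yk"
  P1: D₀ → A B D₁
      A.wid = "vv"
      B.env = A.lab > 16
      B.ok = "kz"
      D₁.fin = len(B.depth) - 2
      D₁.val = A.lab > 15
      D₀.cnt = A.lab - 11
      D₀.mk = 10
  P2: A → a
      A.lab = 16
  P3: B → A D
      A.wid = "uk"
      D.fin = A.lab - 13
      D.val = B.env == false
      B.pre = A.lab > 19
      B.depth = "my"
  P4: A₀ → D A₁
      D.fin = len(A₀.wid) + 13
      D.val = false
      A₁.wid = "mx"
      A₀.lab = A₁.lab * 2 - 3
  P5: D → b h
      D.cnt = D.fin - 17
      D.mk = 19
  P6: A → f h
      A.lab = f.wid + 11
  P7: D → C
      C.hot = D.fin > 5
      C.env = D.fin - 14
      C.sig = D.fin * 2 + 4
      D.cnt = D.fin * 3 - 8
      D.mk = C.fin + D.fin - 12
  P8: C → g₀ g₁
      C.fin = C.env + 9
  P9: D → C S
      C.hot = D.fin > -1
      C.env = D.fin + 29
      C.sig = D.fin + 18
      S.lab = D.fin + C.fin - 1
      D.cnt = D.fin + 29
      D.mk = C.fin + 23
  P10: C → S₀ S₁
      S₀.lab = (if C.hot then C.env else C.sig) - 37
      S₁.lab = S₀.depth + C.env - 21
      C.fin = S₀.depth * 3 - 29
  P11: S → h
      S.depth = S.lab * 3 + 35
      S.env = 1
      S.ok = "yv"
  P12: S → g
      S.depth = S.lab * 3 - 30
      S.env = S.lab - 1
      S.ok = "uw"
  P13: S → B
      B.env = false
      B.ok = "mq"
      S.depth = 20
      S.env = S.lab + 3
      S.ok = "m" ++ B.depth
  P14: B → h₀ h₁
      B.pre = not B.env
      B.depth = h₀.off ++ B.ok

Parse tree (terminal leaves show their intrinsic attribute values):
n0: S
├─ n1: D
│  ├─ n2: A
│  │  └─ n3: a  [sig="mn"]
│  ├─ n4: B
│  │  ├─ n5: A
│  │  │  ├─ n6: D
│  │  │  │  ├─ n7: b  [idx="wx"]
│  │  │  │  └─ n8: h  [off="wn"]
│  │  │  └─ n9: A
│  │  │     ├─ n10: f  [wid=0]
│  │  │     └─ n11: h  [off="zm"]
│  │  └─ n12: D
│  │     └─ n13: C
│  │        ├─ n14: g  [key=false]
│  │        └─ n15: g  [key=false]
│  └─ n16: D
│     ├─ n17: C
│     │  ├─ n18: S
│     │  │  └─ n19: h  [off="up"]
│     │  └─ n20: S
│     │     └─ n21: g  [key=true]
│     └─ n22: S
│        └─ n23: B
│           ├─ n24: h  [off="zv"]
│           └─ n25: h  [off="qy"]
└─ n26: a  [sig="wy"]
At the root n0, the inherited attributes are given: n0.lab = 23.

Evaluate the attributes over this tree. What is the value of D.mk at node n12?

1. n0.lab = 23  [given at root]
2. n1.fin = -2  [-2]
3. n1.val = true  [S.lab > 22]
4. n2.wid = "vv"  ["vv"]
5. n3.sig = "mn"  [terminal]
6. n2.lab = 16  [16]
7. n4.env = false  [A.lab > 16]
8. n4.ok = "kz"  ["kz"]
9. n5.wid = "uk"  ["uk"]
10. n6.fin = 15  [len(A₀.wid) + 13]
11. n6.val = false  [false]
12. n7.idx = "wx"  [terminal]
13. n8.off = "wn"  [terminal]
14. n6.cnt = -2  [D.fin - 17]
15. n6.mk = 19  [19]
16. n9.wid = "mx"  ["mx"]
17. n10.wid = 0  [terminal]
18. n11.off = "zm"  [terminal]
19. n9.lab = 11  [f.wid + 11]
20. n5.lab = 19  [A₁.lab * 2 - 3]
21. n12.fin = 6  [A.lab - 13]
22. n12.val = true  [B.env == false]
23. n13.hot = true  [D.fin > 5]
24. n13.env = -8  [D.fin - 14]
25. n13.sig = 16  [D.fin * 2 + 4]
26. n14.key = false  [terminal]
27. n15.key = false  [terminal]
28. n13.fin = 1  [C.env + 9]
29. n12.cnt = 10  [D.fin * 3 - 8]
30. n12.mk = -5  [C.fin + D.fin - 12]
31. n4.pre = false  [A.lab > 19]
32. n4.depth = "my"  ["my"]
33. n16.fin = 0  [len(B.depth) - 2]
34. n16.val = true  [A.lab > 15]
35. n17.hot = true  [D.fin > -1]
36. n17.env = 29  [D.fin + 29]
37. n17.sig = 18  [D.fin + 18]
38. n18.lab = -8  [(if C.hot then C.env else C.sig) - 37]
39. n19.off = "up"  [terminal]
40. n18.depth = 11  [S.lab * 3 + 35]
41. n18.env = 1  [1]
42. n18.ok = "yv"  ["yv"]
43. n20.lab = 19  [S₀.depth + C.env - 21]
44. n21.key = true  [terminal]
45. n20.depth = 27  [S.lab * 3 - 30]
46. n20.env = 18  [S.lab - 1]
47. n20.ok = "uw"  ["uw"]
48. n17.fin = 4  [S₀.depth * 3 - 29]
49. n22.lab = 3  [D.fin + C.fin - 1]
50. n23.env = false  [false]
51. n23.ok = "mq"  ["mq"]
52. n24.off = "zv"  [terminal]
53. n25.off = "qy"  [terminal]
54. n23.pre = true  [not B.env]
55. n23.depth = "zvmq"  [h₀.off ++ B.ok]
56. n22.depth = 20  [20]
57. n22.env = 6  [S.lab + 3]
58. n22.ok = "mzvmq"  ["m" ++ B.depth]
59. n16.cnt = 29  [D.fin + 29]
60. n16.mk = 27  [C.fin + 23]
61. n1.cnt = 5  [A.lab - 11]
62. n1.mk = 10  [10]
63. n26.sig = "wy"  [terminal]
64. n0.depth = 8  [S.lab + D.mk - 25]
65. n0.env = 8  [len(a.sig) + 6]
66. n0.ok = "yk"  ["yk"]

-5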